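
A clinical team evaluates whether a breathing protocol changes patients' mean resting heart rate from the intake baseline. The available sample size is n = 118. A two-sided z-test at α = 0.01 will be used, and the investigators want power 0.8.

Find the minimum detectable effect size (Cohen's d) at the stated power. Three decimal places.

Need Φ(δ − 2.576) = 0.8, so δ = 2.576 + 0.842 = 3.417.
(Lower-tail contribution to power is negligible for δ > 0.)
δ = d·√n ⇒ d = δ/√n = 3.417/√118 = 0.3146.

d ≈ 0.315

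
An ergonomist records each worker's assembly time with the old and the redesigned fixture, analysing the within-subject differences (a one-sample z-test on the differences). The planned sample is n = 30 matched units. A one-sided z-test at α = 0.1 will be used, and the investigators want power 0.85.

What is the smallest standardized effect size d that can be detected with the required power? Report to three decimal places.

d ≈ 0.423

Need Φ(δ − 1.282) = 0.85, so δ = 1.282 + 1.036 = 2.318.
δ = d·√n ⇒ d = δ/√n = 2.318/√30 = 0.4232.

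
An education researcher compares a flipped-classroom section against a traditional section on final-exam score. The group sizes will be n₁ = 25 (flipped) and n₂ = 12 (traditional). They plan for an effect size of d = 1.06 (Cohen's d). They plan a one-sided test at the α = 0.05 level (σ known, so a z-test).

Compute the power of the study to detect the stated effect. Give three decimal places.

Noncentrality parameter: δ = d / √(1/n₁ + 1/n₂) = 1.06 / √(1/25 + 1/12) = 3.0183
One-sided α = 0.05 → critical value z_{0.05} = 1.645.
Power = P(Z > 1.645 − δ) = Φ(1.373) = 0.9152.

Power ≈ 0.915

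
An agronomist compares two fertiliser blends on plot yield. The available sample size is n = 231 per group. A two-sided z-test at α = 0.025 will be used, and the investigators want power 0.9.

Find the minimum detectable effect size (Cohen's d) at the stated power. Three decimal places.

d ≈ 0.328

Need Φ(δ − 2.241) = 0.9, so δ = 2.241 + 1.282 = 3.523.
(Lower-tail contribution to power is negligible for δ > 0.)
δ = d·√(n/2) ⇒ d = δ/√(n/2) = 3.523/√(231/2) = 0.3278.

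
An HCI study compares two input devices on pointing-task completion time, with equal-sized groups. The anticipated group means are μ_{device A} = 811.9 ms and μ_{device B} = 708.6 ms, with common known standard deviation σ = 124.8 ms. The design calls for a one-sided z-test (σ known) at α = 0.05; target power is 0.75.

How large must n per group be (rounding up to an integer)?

n = 16 per group

Standardized effect: d = |μ_{device A} − μ_{device B}| / σ = |811.9 − 708.6| / 124.8 = 0.8277
For power 0.75 need Φ(δ − z_{0.05}) = 0.75, so δ = z_{0.05} + z_{0.25} = 1.645 + 0.674 = 2.319.
δ = d·√(n/2) ⇒ n = 2(δ/d)² = 2 × (2.319 / 0.8277)² = 15.70.
Rounding up, n = 16 per group.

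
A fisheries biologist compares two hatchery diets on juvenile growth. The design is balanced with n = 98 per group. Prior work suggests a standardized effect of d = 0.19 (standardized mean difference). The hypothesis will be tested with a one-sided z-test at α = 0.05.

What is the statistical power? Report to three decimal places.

Noncentrality parameter: δ = d·√(n/2) = 0.19 × √(98/2) = 1.3300
Critical value for a one-sided test at α = 0.05: z_α = 1.645.
Power = P(Z > 1.645 − δ) = Φ(-0.315) = 0.3764.

Power ≈ 0.376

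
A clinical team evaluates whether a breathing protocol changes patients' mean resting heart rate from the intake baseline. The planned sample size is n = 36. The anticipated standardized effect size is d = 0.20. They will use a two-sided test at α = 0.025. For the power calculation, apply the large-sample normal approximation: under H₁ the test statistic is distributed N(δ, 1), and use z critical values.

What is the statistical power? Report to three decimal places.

Noncentrality parameter: δ = d·√n = 0.20 × √36 = 1.2000
Critical value for a two-sided test at α = 0.025: z_{α/2} = 2.241.
Power = Φ(δ − 2.241) + Φ(−δ − 2.241) = Φ(-1.041) + Φ(-3.441) = 0.1488 + 0.0003 = 0.1491.

Power ≈ 0.149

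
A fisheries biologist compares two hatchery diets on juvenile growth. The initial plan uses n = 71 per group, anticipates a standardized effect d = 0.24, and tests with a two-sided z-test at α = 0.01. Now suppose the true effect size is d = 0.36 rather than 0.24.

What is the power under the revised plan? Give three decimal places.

With d = 0.36: δ = d·√(n/2) = 0.36 × √(71/2) = 2.1449. Critical value z_{0.005} = 2.576.
Revised power = Φ(δ − 2.576) + Φ(−δ − 2.576) = Φ(-0.431) + Φ(-4.721) = 0.3333 + 0.0000 = 0.3333.

Power ≈ 0.333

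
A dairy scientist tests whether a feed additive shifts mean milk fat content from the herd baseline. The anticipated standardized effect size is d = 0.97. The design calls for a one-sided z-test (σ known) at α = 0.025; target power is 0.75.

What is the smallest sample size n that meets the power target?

Set Φ(δ − 1.960) = 0.75; then δ − 1.960 = Φ⁻¹(0.75) = 0.674, giving δ = 2.634.
δ = d·√n ⇒ n = (δ/d)² = (2.634 / 0.97)² = 7.38.
Rounding up, n = 8.

n = 8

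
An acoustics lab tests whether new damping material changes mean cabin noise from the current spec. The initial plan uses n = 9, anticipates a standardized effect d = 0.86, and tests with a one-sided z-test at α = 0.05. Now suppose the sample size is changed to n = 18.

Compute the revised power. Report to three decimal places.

With n = 18: δ = d·√n = 0.86 × √18 = 3.6487. Critical value z_{0.05} = 1.645.
Revised power = P(Z > 1.645 − δ) = Φ(2.004) = 0.9775.

Power ≈ 0.977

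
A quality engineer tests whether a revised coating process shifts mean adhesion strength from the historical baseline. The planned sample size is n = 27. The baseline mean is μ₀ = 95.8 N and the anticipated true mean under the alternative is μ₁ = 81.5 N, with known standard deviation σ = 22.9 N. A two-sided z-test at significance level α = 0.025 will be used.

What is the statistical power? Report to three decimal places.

Standardized effect: d = |μ₁ − μ₀| / σ = |81.5 − 95.8| / 22.9 = 0.6245
Noncentrality parameter: λ = d·√n = 0.6245 × √27 = 3.2448
Two-sided α = 0.025 → critical value z_{0.0125} = 2.241.
Power = Φ(λ − 2.241) + Φ(−λ − 2.241) = Φ(1.003) + Φ(-5.486) = 0.8422 + 0.0000 = 0.8422.

Power ≈ 0.842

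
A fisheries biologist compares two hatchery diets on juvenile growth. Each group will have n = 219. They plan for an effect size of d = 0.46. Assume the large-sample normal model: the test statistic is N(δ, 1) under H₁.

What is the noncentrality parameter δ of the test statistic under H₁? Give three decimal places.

δ ≈ 4.814

The noncentrality parameter scales effect size by the design's sample-size factor: δ = d·√(n/2) = 0.46 × √(219/2) = 4.8135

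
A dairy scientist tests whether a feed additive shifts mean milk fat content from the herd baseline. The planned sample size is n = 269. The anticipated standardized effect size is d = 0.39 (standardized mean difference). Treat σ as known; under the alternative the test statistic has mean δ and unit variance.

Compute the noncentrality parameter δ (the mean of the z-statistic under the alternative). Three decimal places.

δ ≈ 6.396

δ = d·√n = 0.39 × √269 = 6.3965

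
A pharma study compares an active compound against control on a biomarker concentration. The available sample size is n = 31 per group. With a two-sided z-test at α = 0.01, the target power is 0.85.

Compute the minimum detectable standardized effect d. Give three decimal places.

d ≈ 0.918

Required noncentrality: δ = z_{0.005} + z_{0.15} = 2.576 + 1.036 = 3.612.
(Lower-tail contribution to power is negligible for δ > 0.)
δ = d·√(n/2) ⇒ d = δ/√(n/2) = 3.612/√(31/2) = 0.9175.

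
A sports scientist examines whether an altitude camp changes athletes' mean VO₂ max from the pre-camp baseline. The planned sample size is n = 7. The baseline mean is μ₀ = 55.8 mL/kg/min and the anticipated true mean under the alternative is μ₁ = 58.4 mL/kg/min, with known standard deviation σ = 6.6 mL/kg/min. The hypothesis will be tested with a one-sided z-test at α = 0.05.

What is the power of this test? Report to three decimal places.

Standardized effect: d = |μ₁ − μ₀| / σ = |58.4 − 55.8| / 6.6 = 0.3939
Noncentrality parameter: δ = d·√n = 0.3939 × √7 = 1.0423
Critical value for a one-sided test at α = 0.05: z_α = 1.645.
Power = Φ(δ − 1.645) = Φ(-0.603) = 0.2734.

Power ≈ 0.273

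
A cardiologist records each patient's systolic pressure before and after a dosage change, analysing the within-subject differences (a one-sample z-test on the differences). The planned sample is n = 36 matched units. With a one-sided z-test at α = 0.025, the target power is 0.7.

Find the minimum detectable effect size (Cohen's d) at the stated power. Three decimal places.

Required noncentrality: δ = z_{0.025} + z_{0.30} = 1.960 + 0.524 = 2.484.
δ = d·√n ⇒ d = δ/√n = 2.484/√36 = 0.4141.

d ≈ 0.414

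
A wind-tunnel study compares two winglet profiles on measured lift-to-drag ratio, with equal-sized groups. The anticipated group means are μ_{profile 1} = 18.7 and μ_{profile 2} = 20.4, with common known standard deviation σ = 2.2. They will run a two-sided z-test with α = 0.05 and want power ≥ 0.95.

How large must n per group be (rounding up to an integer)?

Standardized effect: d = |μ_{profile 1} − μ_{profile 2}| / σ = |18.7 − 20.4| / 2.2 = 0.7727
Set Φ(δ − 1.960) = 0.95; then δ − 1.960 = Φ⁻¹(0.95) = 1.645, giving δ = 3.605.
(Ignoring the negligible lower-tail rejection probability gives the usual closed-form inversion.)
δ = d·√(n/2) ⇒ n = 2(δ/d)² = 2 × (3.605 / 0.7727)² = 43.53.
Round up to the next whole unit.

n = 44 per group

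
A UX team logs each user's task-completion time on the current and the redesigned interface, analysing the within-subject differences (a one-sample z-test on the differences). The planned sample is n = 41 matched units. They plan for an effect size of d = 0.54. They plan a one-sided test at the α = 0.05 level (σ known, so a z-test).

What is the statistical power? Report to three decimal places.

Power ≈ 0.965

Noncentrality parameter: δ = d·√n = 0.54 × √41 = 3.4577
One-sided α = 0.05 → critical value z_{0.05} = 1.645.
Power = Φ(δ − 1.645) = Φ(1.813) = 0.9651.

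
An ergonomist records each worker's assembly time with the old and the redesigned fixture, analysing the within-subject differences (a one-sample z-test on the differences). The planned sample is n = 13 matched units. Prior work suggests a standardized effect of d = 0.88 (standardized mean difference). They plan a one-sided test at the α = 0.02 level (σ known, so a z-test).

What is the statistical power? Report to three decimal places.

Power ≈ 0.868

Noncentrality parameter: δ = d·√n = 0.88 × √13 = 3.1729
One-sided α = 0.02 → critical value z_{0.02} = 2.054.
Power = P(Z > 2.054 − δ) = Φ(1.119) = 0.8685.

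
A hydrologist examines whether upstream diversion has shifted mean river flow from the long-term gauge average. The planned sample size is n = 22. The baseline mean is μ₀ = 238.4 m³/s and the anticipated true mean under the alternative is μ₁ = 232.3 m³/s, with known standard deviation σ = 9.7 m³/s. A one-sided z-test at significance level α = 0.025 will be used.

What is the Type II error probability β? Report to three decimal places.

β ≈ 0.161

Standardized effect: d = |μ₁ − μ₀| / σ = |232.3 − 238.4| / 9.7 = 0.6289
Noncentrality parameter: δ = d·√n = 0.6289 × √22 = 2.9496
One-sided α = 0.025 → critical value z_{0.025} = 1.960.
Power = P(Z > 1.960 − δ) = Φ(0.990) = 0.8388.
Type II error: β = 1 − power = 1 − 0.8388 = 0.1612.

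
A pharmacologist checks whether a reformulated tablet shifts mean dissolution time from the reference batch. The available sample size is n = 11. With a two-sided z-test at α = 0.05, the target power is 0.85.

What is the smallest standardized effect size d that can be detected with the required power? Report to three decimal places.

d ≈ 0.903

Need Φ(δ − 1.960) = 0.85, so δ = 1.960 + 1.036 = 2.996.
(Lower-tail contribution to power is negligible for δ > 0.)
δ = d·√n ⇒ d = δ/√n = 2.996/√11 = 0.9034.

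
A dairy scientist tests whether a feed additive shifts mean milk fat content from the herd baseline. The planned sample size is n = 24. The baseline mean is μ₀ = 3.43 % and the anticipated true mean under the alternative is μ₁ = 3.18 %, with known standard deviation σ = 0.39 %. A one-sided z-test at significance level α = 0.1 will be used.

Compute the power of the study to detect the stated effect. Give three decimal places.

Power ≈ 0.968

Standardized effect: d = |μ₁ − μ₀| / σ = |3.18 − 3.43| / 0.39 = 0.6410
Noncentrality parameter: δ = d·√n = 0.6410 × √24 = 3.1404
Critical value for a one-sided test at α = 0.1: z_α = 1.282.
Power = P(Z > 1.282 − δ) = Φ(1.859) = 0.9685.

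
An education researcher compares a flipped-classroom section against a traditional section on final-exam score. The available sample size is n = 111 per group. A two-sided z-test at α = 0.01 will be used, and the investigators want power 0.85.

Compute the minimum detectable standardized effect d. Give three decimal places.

Need Φ(δ − 2.576) = 0.85, so δ = 2.576 + 1.036 = 3.612.
(Lower-tail contribution to power is negligible for δ > 0.)
δ = d·√(n/2) ⇒ d = δ/√(n/2) = 3.612/√(111/2) = 0.4849.

d ≈ 0.485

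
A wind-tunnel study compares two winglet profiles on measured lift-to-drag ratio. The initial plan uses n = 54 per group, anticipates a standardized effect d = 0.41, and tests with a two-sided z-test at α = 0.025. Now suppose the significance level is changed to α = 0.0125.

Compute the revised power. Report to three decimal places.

δ = d·√(n/2) = 0.41 × √(54/2) = 2.1304 (unchanged). New critical value: z_{0.0063} = 2.498.
Revised power = Φ(δ − 2.498) + Φ(−δ − 2.498) = Φ(-0.367) + Φ(-4.628) = 0.3567 + 0.0000 = 0.3567.

Power ≈ 0.357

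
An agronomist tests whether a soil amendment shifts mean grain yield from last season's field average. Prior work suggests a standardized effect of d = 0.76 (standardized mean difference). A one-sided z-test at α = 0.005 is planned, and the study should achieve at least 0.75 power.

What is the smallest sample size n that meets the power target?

n = 19

For power 0.75 need Φ(δ − z_{0.005}) = 0.75, so δ = z_{0.005} + z_{0.25} = 2.576 + 0.674 = 3.250.
δ = d·√n ⇒ n = (δ/d)² = (3.250 / 0.76)² = 18.29.
Round up to the next whole unit.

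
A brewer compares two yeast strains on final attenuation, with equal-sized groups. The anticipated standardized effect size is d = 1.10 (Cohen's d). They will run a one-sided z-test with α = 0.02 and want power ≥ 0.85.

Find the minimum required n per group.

Set Φ(δ − 2.054) = 0.85; then δ − 2.054 = Φ⁻¹(0.85) = 1.036, giving δ = 3.090.
δ = d·√(n/2) ⇒ n = 2(δ/d)² = 2 × (3.090 / 1.10)² = 15.78.
Rounding up, n = 16 per group.

n = 16 per group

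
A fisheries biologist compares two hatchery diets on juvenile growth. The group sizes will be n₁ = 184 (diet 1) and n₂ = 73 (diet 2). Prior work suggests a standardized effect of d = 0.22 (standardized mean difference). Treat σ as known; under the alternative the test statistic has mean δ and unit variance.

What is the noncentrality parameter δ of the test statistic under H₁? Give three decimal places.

δ ≈ 1.590

δ = d / √(1/n₁ + 1/n₂) = 0.22 / √(1/184 + 1/73) = 1.5905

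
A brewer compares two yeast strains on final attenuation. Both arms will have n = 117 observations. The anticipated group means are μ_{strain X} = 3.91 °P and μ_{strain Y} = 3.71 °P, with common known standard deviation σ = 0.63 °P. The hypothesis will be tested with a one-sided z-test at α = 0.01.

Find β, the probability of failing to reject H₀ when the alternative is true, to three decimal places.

Standardized effect: d = |μ_{strain X} − μ_{strain Y}| / σ = |3.91 − 3.71| / 0.63 = 0.3175
Noncentrality parameter: δ = d·√(n/2) = 0.3175 × √(117/2) = 2.4281
One-sided α = 0.01 → critical value z_{0.01} = 2.326.
Power = P(Z > 2.326 − δ) = Φ(0.102) = 0.5405.
Type II error: β = 1 − power = 1 − 0.5405 = 0.4595.

β ≈ 0.459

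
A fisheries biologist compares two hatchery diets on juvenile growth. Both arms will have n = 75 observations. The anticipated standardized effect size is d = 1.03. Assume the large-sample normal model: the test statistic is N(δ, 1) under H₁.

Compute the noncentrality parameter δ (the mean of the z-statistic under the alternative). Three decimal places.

δ ≈ 6.307

The noncentrality parameter scales effect size by the design's sample-size factor: δ = d·√(n/2) = 1.03 × √(75/2) = 6.3074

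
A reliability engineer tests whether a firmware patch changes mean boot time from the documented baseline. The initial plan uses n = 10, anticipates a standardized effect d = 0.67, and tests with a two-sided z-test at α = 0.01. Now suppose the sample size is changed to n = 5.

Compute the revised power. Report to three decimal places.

Power ≈ 0.141

With n = 5: δ = d·√n = 0.67 × √5 = 1.4982. Critical value z_{0.005} = 2.576.
Revised power = Φ(δ − 2.576) + Φ(−δ − 2.576) = Φ(-1.078) + Φ(-4.074) = 0.1406 + 0.0000 = 0.1406.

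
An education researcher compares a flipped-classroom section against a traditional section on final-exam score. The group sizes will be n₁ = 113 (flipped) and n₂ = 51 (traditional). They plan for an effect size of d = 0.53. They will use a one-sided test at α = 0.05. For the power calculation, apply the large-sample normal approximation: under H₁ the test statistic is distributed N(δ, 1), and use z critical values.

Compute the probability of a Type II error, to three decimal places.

Noncentrality parameter: δ = d / √(1/n₁ + 1/n₂) = 0.53 / √(1/113 + 1/51) = 3.1418
One-sided α = 0.05 → critical value z_{0.05} = 1.645.
Power = P(Z > 1.645 − δ) = Φ(1.497) = 0.9328.
Type II error: β = 1 − power = 1 − 0.9328 = 0.0672.

β ≈ 0.067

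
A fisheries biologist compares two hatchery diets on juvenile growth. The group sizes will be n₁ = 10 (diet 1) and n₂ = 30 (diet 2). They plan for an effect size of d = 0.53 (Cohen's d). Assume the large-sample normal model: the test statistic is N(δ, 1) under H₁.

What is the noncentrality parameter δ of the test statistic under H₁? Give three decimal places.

δ ≈ 1.451

δ = d / √(1/n₁ + 1/n₂) = 0.53 / √(1/10 + 1/30) = 1.4515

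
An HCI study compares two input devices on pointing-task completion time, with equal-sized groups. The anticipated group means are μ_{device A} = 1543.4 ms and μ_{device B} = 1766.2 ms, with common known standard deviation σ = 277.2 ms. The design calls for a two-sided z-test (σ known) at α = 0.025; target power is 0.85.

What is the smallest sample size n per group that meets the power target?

n = 34 per group

Standardized effect: d = |μ_{device A} − μ_{device B}| / σ = |1543.4 − 1766.2| / 277.2 = 0.8038
Set Φ(δ − 2.241) = 0.85; then δ − 2.241 = Φ⁻¹(0.85) = 1.036, giving δ = 3.278.
(Ignoring the negligible lower-tail rejection probability gives the usual closed-form inversion.)
δ = d·√(n/2) ⇒ n = 2(δ/d)² = 2 × (3.278 / 0.8038)² = 33.26.
Rounding up, n = 34 per group.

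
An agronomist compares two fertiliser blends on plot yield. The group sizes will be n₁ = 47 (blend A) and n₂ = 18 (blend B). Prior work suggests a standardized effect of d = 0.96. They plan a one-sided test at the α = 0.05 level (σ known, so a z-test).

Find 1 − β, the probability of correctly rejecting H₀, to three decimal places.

Noncentrality parameter: λ = d / √(1/n₁ + 1/n₂) = 0.96 / √(1/47 + 1/18) = 3.4634
Critical value for a one-sided test at α = 0.05: z_α = 1.645.
Power = Φ(λ − 1.645) = Φ(1.819) = 0.9655.

Power ≈ 0.966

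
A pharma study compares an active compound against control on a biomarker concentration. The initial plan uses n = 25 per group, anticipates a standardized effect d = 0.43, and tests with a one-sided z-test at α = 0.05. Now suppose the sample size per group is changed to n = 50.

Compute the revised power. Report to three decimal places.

Power ≈ 0.693

With n = 50 per group: δ = d·√(n/2) = 0.43 × √(50/2) = 2.1500. Critical value z_{0.05} = 1.645.
Revised power = P(Z > 1.645 − δ) = Φ(0.505) = 0.6933.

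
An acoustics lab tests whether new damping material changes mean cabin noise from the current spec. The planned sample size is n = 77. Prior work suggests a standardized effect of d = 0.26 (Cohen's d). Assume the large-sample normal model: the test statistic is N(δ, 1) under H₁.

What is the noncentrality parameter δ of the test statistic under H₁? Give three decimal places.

δ ≈ 2.281

The noncentrality parameter scales effect size by the design's sample-size factor: δ = d·√n = 0.26 × √77 = 2.2815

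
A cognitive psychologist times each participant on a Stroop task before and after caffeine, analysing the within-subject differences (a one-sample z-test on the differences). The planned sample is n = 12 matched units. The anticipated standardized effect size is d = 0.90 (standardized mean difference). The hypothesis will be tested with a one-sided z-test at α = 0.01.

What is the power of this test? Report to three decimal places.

Power ≈ 0.786

Noncentrality parameter: δ = d·√n = 0.90 × √12 = 3.1177
One-sided α = 0.01 → critical value z_{0.01} = 2.326.
Power = P(Z > 2.326 − δ) = Φ(0.791) = 0.7856.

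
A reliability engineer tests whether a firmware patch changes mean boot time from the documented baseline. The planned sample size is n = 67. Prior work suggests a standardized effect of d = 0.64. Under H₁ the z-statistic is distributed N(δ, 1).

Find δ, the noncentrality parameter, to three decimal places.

δ ≈ 5.239

δ = d·√n = 0.64 × √67 = 5.2386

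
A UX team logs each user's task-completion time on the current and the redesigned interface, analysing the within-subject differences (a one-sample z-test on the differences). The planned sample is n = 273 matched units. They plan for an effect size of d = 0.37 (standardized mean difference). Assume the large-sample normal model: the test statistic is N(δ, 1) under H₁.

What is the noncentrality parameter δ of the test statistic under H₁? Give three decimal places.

δ ≈ 6.113

The noncentrality parameter scales effect size by the design's sample-size factor: δ = d·√n = 0.37 × √273 = 6.1134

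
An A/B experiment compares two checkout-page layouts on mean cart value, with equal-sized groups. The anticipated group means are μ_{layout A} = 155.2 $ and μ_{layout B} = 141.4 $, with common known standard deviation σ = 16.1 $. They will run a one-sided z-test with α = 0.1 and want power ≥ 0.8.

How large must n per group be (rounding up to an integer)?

Standardized effect: d = |μ_{layout A} − μ_{layout B}| / σ = |155.2 − 141.4| / 16.1 = 0.8571
For power 0.8 need Φ(δ − z_{0.1}) = 0.8, so δ = z_{0.1} + z_{0.20} = 1.282 + 0.842 = 2.123.
δ = d·√(n/2) ⇒ n = 2(δ/d)² = 2 × (2.123 / 0.8571)² = 12.27.
Rounding up, n = 13 per group.

n = 13 per group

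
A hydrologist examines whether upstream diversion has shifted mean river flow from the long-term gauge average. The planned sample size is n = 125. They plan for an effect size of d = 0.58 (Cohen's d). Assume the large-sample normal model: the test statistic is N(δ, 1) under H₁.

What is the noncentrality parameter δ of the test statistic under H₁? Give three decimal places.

δ ≈ 6.485

δ = d·√n = 0.58 × √125 = 6.4846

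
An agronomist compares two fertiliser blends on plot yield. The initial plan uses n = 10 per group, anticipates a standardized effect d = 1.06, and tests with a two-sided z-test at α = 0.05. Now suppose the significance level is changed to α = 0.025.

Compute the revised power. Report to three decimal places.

δ = d·√(n/2) = 1.06 × √(10/2) = 2.3702 (unchanged). New critical value: z_{0.0125} = 2.241.
Revised power = Φ(δ − 2.241) + Φ(−δ − 2.241) = Φ(0.129) + Φ(-4.612) = 0.5513 + 0.0000 = 0.5513.

Power ≈ 0.551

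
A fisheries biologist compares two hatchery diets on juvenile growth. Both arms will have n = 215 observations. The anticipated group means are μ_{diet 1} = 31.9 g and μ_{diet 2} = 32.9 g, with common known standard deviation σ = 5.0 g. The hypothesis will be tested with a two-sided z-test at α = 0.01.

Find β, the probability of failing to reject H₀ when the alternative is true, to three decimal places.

β ≈ 0.692

Standardized effect: d = |μ_{diet 1} − μ_{diet 2}| / σ = |31.9 − 32.9| / 5.0 = 0.2000
Noncentrality parameter: λ = d·√(n/2) = 0.2000 × √(215/2) = 2.0736
Critical value for a two-sided test at α = 0.01: z_{α/2} = 2.576.
Power = Φ(λ − 2.576) + Φ(−λ − 2.576) = Φ(-0.502) + Φ(-4.649) = 0.3078 + 0.0000 = 0.3078.
Type II error: β = 1 − power = 1 − 0.3078 = 0.6922.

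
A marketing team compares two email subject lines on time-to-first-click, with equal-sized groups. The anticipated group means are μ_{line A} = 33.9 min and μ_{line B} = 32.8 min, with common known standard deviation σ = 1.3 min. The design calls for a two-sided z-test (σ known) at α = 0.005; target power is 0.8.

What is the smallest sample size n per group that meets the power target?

Standardized effect: d = |μ_{line A} − μ_{line B}| / σ = |33.9 − 32.8| / 1.3 = 0.8462
For power 0.8 need Φ(δ − z_{0.0025}) = 0.8, so δ = z_{0.0025} + z_{0.20} = 2.807 + 0.842 = 3.649.
(The Φ(−δ − z_{α/2}) term is vanishingly small for δ > 0 and is dropped in the standard sample-size formula.)
δ = d·√(n/2) ⇒ n = 2(δ/d)² = 2 × (3.649 / 0.8462)² = 37.19.
Rounding up, n = 38 per group.

n = 38 per group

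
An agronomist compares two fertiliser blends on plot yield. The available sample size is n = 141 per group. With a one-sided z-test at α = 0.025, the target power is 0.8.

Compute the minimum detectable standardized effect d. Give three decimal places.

d ≈ 0.334

Required noncentrality: δ = z_{0.025} + z_{0.20} = 1.960 + 0.842 = 2.802.
δ = d·√(n/2) ⇒ d = δ/√(n/2) = 2.802/√(141/2) = 0.3337.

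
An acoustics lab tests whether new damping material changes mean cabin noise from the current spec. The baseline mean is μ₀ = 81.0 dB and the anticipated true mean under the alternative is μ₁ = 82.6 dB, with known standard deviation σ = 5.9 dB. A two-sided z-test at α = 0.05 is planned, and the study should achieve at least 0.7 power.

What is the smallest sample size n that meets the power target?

Standardized effect: d = |μ₁ − μ₀| / σ = |82.6 − 81.0| / 5.9 = 0.2712
Set Φ(δ − 1.960) = 0.7; then δ − 1.960 = Φ⁻¹(0.7) = 0.524, giving δ = 2.484.
(For δ > 0 the lower-tail rejection region contributes negligibly to power, so the one-term inversion is standard.)
δ = d·√n ⇒ n = (δ/d)² = (2.484 / 0.2712)² = 83.93.
Rounding up, n = 84.

n = 84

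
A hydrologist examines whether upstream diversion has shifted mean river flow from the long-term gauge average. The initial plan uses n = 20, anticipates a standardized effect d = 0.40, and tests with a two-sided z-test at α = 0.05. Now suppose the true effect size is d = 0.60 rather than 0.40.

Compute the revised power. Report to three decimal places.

Power ≈ 0.765

With d = 0.60: δ = d·√n = 0.60 × √20 = 2.6833. Critical value z_{0.025} = 1.960.
Revised power = Φ(δ − 1.960) + Φ(−δ − 1.960) = Φ(0.723) + Φ(-4.643) = 0.7653 + 0.0000 = 0.7653.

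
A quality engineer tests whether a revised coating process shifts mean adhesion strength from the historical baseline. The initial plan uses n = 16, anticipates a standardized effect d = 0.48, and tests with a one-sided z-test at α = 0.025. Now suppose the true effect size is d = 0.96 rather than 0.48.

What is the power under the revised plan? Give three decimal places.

With d = 0.96: δ = d·√n = 0.96 × √16 = 3.8400. Critical value z_{0.025} = 1.960.
Revised power = Φ(δ − 1.960) = Φ(1.880) = 0.9699.

Power ≈ 0.970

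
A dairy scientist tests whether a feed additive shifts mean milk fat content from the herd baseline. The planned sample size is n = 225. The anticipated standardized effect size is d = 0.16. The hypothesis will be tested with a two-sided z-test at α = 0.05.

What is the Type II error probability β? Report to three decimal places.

β ≈ 0.330

Noncentrality parameter: δ = d·√n = 0.16 × √225 = 2.4000
Critical value for a two-sided test at α = 0.05: z_{α/2} = 1.960.
Power = Φ(δ − 1.960) + Φ(−δ − 1.960) = Φ(0.440) + Φ(-4.360) = 0.6700 + 0.0000 = 0.6701.
Type II error: β = 1 − power = 1 − 0.6701 = 0.3299.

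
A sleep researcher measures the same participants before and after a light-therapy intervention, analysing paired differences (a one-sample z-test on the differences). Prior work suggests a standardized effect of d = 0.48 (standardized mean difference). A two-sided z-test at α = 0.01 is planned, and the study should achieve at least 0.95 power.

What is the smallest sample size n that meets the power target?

For power 0.95 need Φ(δ − z_{0.005}) = 0.95, so δ = z_{0.005} + z_{0.05} = 2.576 + 1.645 = 4.221.
(The Φ(−δ − z_{α/2}) term is vanishingly small for δ > 0 and is dropped in the standard sample-size formula.)
δ = d·√n ⇒ n = (δ/d)² = (4.221 / 0.48)² = 77.32.
Round up to the next whole unit.

n = 78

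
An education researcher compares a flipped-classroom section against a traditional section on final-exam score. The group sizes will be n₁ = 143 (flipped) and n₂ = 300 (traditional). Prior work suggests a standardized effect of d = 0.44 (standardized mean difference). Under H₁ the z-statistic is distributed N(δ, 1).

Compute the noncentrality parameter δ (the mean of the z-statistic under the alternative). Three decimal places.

δ ≈ 4.330

The noncentrality parameter scales effect size by the design's sample-size factor: δ = d / √(1/n₁ + 1/n₂) = 0.44 / √(1/143 + 1/300) = 4.3299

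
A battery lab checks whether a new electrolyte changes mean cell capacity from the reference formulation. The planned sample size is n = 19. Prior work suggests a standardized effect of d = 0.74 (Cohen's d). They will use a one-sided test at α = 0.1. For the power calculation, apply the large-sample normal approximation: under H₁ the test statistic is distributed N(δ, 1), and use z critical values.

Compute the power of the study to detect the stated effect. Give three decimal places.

Power ≈ 0.974

Noncentrality parameter: δ = d·√n = 0.74 × √19 = 3.2256
One-sided α = 0.1 → critical value z_{0.1} = 1.282.
Power = Φ(δ − 1.282) = Φ(1.944) = 0.9741.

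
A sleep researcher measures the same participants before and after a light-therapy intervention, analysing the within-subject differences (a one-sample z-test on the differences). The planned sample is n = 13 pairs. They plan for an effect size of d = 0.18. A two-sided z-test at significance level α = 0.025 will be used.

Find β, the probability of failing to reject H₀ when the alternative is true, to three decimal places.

Noncentrality parameter: δ = d·√n = 0.18 × √13 = 0.6490
Two-sided α = 0.025 → critical value z_{0.0125} = 2.241.
Power = Φ(δ − 2.241) + Φ(−δ − 2.241) = Φ(-1.592) + Φ(-2.890) = 0.0556 + 0.0019 = 0.0576.
Type II error: β = 1 − power = 1 − 0.0576 = 0.9424.

β ≈ 0.942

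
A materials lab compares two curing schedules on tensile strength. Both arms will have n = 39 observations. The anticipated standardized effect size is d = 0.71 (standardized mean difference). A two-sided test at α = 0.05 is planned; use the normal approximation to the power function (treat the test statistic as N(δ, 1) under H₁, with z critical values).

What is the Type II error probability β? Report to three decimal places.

β ≈ 0.120

Noncentrality parameter: δ = d·√(n/2) = 0.71 × √(39/2) = 3.1353
Critical value for a two-sided test at α = 0.05: z_{α/2} = 1.960.
Power = Φ(δ − 1.960) + Φ(−δ − 1.960) = Φ(1.175) + Φ(-5.095) = 0.8801 + 0.0000 = 0.8801.
Type II error: β = 1 − power = 1 − 0.8801 = 0.1199.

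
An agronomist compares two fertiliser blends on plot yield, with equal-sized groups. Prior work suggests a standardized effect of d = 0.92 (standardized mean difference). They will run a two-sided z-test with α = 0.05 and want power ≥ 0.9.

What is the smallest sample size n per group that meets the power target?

Set Φ(δ − 1.960) = 0.9; then δ − 1.960 = Φ⁻¹(0.9) = 1.282, giving δ = 3.242.
(For δ > 0 the lower-tail rejection region contributes negligibly to power, so the one-term inversion is standard.)
δ = d·√(n/2) ⇒ n = 2(δ/d)² = 2 × (3.242 / 0.92)² = 24.83.
Round up to the next whole unit.

n = 25 per group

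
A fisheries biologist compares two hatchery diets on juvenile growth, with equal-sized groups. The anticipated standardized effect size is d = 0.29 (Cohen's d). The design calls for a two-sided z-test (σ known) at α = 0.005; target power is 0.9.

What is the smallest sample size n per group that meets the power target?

n = 398 per group

For power 0.9 need Φ(δ − z_{0.0025}) = 0.9, so δ = z_{0.0025} + z_{0.10} = 2.807 + 1.282 = 4.089.
(Ignoring the negligible lower-tail rejection probability gives the usual closed-form inversion.)
δ = d·√(n/2) ⇒ n = 2(δ/d)² = 2 × (4.089 / 0.29)² = 397.54.
Round up to the next whole unit.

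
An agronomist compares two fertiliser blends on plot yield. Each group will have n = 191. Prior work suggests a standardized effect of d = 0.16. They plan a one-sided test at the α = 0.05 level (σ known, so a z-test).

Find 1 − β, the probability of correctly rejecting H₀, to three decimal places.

Power ≈ 0.468

Noncentrality parameter: δ = d·√(n/2) = 0.16 × √(191/2) = 1.5636
Critical value for a one-sided test at α = 0.05: z_α = 1.645.
Power = Φ(δ − 1.645) = Φ(-0.081) = 0.4676.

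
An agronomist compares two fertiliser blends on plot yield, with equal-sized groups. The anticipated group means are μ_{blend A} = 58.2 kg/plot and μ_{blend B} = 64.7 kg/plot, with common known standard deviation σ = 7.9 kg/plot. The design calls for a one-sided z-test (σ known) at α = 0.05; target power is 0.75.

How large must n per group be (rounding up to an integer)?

n = 16 per group

Standardized effect: d = |μ_{blend A} − μ_{blend B}| / σ = |58.2 − 64.7| / 7.9 = 0.8228
For power 0.75 need Φ(δ − z_{0.05}) = 0.75, so δ = z_{0.05} + z_{0.25} = 1.645 + 0.674 = 2.319.
δ = d·√(n/2) ⇒ n = 2(δ/d)² = 2 × (2.319 / 0.8228)² = 15.89.
Round up to the next whole unit.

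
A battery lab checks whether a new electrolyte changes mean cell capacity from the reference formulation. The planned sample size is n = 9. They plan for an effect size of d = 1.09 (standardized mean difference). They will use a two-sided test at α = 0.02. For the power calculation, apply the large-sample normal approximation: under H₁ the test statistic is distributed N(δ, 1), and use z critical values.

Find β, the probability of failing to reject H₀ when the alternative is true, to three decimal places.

Noncentrality parameter: λ = d·√n = 1.09 × √9 = 3.2700
Two-sided α = 0.02 → critical value z_{0.01} = 2.326.
Power = Φ(λ − 2.326) + Φ(−λ − 2.326) = Φ(0.944) + Φ(-5.596) = 0.8273 + 0.0000 = 0.8273.
Type II error: β = 1 − power = 1 − 0.8273 = 0.1727.

β ≈ 0.173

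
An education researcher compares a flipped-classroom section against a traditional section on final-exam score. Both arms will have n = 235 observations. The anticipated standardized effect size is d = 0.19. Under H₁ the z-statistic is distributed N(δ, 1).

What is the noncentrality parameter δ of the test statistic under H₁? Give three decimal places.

The noncentrality parameter scales effect size by the design's sample-size factor: δ = d·√(n/2) = 0.19 × √(235/2) = 2.0596

δ ≈ 2.060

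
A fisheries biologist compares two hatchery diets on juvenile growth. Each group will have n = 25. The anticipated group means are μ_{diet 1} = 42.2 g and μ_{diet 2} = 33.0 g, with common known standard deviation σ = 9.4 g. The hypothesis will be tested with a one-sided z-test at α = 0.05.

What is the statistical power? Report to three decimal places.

Standardized effect: d = |μ_{diet 1} − μ_{diet 2}| / σ = |42.2 − 33.0| / 9.4 = 0.9787
Noncentrality parameter: δ = d·√(n/2) = 0.9787 × √(25/2) = 3.4603
One-sided α = 0.05 → critical value z_{0.05} = 1.645.
Power = Φ(δ − 1.645) = Φ(1.815) = 0.9653.

Power ≈ 0.965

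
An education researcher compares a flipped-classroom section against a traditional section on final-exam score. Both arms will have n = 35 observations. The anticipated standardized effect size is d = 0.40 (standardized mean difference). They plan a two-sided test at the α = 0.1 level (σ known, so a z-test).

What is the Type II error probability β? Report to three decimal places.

β ≈ 0.488

Noncentrality parameter: δ = d·√(n/2) = 0.40 × √(35/2) = 1.6733
Two-sided α = 0.1 → critical value z_{0.05} = 1.645.
Power = Φ(δ − 1.645) + Φ(−δ − 1.645) = Φ(0.028) + Φ(-3.318) = 0.5114 + 0.0005 = 0.5118.
Type II error: β = 1 − power = 1 − 0.5118 = 0.4882.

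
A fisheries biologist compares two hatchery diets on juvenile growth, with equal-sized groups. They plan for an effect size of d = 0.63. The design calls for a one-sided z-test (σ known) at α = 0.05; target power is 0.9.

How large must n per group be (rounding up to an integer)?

n = 44 per group

For power 0.9 need Φ(δ − z_{0.05}) = 0.9, so δ = z_{0.05} + z_{0.10} = 1.645 + 1.282 = 2.926.
δ = d·√(n/2) ⇒ n = 2(δ/d)² = 2 × (2.926 / 0.63)² = 43.15.
Rounding up, n = 44 per group.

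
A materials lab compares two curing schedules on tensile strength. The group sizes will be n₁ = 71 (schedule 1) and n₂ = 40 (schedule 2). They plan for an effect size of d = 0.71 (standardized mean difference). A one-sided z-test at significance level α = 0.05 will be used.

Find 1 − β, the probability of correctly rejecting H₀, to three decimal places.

Noncentrality parameter: δ = d / √(1/n₁ + 1/n₂) = 0.71 / √(1/71 + 1/40) = 3.5913
Critical value for a one-sided test at α = 0.05: z_α = 1.645.
Power = Φ(δ − 1.645) = Φ(1.946) = 0.9742.

Power ≈ 0.974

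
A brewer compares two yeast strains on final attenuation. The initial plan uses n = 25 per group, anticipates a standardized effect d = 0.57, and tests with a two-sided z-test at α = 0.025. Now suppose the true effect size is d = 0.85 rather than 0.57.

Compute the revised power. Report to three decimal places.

Power ≈ 0.778

With d = 0.85: δ = d·√(n/2) = 0.85 × √(25/2) = 3.0052. Critical value z_{0.0125} = 2.241.
Revised power = Φ(δ − 2.241) + Φ(−δ − 2.241) = Φ(0.764) + Φ(-5.247) = 0.7775 + 0.0000 = 0.7775.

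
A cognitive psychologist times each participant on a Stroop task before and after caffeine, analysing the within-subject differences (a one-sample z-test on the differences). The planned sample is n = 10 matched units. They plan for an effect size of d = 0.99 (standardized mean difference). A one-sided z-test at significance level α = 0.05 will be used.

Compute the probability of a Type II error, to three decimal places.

Noncentrality parameter: δ = d·√n = 0.99 × √10 = 3.1307
Critical value for a one-sided test at α = 0.05: z_α = 1.645.
Power = P(Z > 1.645 − δ) = Φ(1.486) = 0.9313.
Type II error: β = 1 − power = 1 − 0.9313 = 0.0687.

β ≈ 0.069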